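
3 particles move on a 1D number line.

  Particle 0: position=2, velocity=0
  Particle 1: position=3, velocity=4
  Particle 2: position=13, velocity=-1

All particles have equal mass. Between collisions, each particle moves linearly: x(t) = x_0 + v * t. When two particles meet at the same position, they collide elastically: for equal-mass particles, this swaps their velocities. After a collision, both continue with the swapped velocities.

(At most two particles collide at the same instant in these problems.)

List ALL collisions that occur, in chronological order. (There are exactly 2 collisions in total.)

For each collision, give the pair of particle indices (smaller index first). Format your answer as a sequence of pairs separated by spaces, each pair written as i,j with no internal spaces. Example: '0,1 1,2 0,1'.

Collision at t=2: particles 1 and 2 swap velocities; positions: p0=2 p1=11 p2=11; velocities now: v0=0 v1=-1 v2=4
Collision at t=11: particles 0 and 1 swap velocities; positions: p0=2 p1=2 p2=47; velocities now: v0=-1 v1=0 v2=4

Answer: 1,2 0,1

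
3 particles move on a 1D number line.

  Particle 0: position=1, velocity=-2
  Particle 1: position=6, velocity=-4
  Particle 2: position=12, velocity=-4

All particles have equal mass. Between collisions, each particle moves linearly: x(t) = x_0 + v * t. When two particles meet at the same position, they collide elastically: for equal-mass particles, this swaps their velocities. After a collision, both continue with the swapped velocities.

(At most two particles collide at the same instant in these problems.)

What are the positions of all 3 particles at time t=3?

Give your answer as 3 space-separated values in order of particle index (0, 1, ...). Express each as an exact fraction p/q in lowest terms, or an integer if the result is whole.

Collision at t=5/2: particles 0 and 1 swap velocities; positions: p0=-4 p1=-4 p2=2; velocities now: v0=-4 v1=-2 v2=-4
Advance to t=3 (no further collisions before then); velocities: v0=-4 v1=-2 v2=-4; positions = -6 -5 0

Answer: -6 -5 0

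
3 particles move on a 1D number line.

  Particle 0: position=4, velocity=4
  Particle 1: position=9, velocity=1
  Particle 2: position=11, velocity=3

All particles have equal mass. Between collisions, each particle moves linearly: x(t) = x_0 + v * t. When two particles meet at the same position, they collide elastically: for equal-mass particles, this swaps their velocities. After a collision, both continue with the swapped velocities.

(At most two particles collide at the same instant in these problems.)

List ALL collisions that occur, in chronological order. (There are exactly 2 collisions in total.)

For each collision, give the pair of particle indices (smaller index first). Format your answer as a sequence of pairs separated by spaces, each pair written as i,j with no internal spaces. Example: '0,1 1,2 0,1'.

Collision at t=5/3: particles 0 and 1 swap velocities; positions: p0=32/3 p1=32/3 p2=16; velocities now: v0=1 v1=4 v2=3
Collision at t=7: particles 1 and 2 swap velocities; positions: p0=16 p1=32 p2=32; velocities now: v0=1 v1=3 v2=4

Answer: 0,1 1,2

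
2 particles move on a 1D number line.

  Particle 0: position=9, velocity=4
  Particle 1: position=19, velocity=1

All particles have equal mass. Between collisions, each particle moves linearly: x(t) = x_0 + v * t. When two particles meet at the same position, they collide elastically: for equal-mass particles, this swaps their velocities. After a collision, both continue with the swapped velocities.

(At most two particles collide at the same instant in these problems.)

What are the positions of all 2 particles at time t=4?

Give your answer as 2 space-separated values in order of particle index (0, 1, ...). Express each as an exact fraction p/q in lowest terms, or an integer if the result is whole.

Answer: 23 25

Derivation:
Collision at t=10/3: particles 0 and 1 swap velocities; positions: p0=67/3 p1=67/3; velocities now: v0=1 v1=4
Advance to t=4 (no further collisions before then); velocities: v0=1 v1=4; positions = 23 25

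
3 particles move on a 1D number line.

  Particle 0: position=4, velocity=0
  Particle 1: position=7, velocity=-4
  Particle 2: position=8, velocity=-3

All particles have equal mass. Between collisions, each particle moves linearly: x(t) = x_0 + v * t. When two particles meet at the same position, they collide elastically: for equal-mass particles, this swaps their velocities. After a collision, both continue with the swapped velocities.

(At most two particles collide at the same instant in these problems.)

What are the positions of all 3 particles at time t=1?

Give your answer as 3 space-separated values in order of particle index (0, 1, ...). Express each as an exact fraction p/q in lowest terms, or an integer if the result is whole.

Collision at t=3/4: particles 0 and 1 swap velocities; positions: p0=4 p1=4 p2=23/4; velocities now: v0=-4 v1=0 v2=-3
Advance to t=1 (no further collisions before then); velocities: v0=-4 v1=0 v2=-3; positions = 3 4 5

Answer: 3 4 5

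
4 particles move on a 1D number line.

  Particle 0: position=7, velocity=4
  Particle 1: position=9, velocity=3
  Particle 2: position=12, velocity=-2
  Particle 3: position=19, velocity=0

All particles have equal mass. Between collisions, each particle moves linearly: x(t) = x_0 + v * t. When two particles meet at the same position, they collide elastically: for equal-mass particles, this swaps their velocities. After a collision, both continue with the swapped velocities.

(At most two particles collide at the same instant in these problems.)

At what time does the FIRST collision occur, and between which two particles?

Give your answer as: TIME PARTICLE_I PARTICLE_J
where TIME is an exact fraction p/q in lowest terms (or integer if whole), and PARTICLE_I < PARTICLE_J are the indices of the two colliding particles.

Pair (0,1): pos 7,9 vel 4,3 -> gap=2, closing at 1/unit, collide at t=2
Pair (1,2): pos 9,12 vel 3,-2 -> gap=3, closing at 5/unit, collide at t=3/5
Pair (2,3): pos 12,19 vel -2,0 -> not approaching (rel speed -2 <= 0)
Earliest collision: t=3/5 between 1 and 2

Answer: 3/5 1 2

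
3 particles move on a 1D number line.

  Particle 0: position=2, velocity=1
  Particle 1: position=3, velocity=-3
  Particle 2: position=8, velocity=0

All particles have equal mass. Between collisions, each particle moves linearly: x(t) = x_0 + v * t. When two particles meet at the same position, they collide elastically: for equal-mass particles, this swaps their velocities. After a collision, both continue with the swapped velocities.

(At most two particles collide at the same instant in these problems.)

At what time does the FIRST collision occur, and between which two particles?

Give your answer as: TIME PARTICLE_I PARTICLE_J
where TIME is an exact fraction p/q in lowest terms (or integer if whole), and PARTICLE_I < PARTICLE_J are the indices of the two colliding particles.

Pair (0,1): pos 2,3 vel 1,-3 -> gap=1, closing at 4/unit, collide at t=1/4
Pair (1,2): pos 3,8 vel -3,0 -> not approaching (rel speed -3 <= 0)
Earliest collision: t=1/4 between 0 and 1

Answer: 1/4 0 1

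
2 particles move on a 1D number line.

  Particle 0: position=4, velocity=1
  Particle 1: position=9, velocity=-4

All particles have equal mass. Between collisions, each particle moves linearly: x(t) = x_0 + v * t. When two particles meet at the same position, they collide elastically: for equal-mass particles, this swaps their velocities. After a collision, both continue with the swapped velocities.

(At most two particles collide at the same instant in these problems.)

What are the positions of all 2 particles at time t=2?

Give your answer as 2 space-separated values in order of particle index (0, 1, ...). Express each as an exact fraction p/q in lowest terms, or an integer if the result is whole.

Answer: 1 6

Derivation:
Collision at t=1: particles 0 and 1 swap velocities; positions: p0=5 p1=5; velocities now: v0=-4 v1=1
Advance to t=2 (no further collisions before then); velocities: v0=-4 v1=1; positions = 1 6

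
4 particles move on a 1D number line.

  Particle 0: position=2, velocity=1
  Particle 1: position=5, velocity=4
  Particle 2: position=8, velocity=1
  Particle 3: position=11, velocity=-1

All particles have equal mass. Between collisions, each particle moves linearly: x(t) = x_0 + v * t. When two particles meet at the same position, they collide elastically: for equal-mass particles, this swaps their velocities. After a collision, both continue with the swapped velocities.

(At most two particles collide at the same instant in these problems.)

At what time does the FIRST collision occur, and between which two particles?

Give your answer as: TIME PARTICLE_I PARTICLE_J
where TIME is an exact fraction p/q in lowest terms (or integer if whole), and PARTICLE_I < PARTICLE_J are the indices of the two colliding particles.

Pair (0,1): pos 2,5 vel 1,4 -> not approaching (rel speed -3 <= 0)
Pair (1,2): pos 5,8 vel 4,1 -> gap=3, closing at 3/unit, collide at t=1
Pair (2,3): pos 8,11 vel 1,-1 -> gap=3, closing at 2/unit, collide at t=3/2
Earliest collision: t=1 between 1 and 2

Answer: 1 1 2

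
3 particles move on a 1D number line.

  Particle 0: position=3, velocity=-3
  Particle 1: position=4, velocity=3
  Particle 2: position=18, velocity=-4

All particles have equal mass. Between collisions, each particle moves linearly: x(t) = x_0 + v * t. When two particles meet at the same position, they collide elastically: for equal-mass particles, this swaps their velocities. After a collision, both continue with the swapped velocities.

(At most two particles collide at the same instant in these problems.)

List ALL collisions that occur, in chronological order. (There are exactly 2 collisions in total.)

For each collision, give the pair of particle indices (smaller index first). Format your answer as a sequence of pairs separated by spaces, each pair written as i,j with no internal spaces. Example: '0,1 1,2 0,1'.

Answer: 1,2 0,1

Derivation:
Collision at t=2: particles 1 and 2 swap velocities; positions: p0=-3 p1=10 p2=10; velocities now: v0=-3 v1=-4 v2=3
Collision at t=15: particles 0 and 1 swap velocities; positions: p0=-42 p1=-42 p2=49; velocities now: v0=-4 v1=-3 v2=3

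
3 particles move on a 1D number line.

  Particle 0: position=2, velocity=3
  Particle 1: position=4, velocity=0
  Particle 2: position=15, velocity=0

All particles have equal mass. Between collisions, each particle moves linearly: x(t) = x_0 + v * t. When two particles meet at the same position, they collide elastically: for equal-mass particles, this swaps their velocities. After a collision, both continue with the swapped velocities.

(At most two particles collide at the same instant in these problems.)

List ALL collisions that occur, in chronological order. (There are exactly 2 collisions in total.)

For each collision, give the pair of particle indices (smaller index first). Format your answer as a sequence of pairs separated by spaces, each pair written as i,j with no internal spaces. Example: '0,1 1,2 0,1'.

Collision at t=2/3: particles 0 and 1 swap velocities; positions: p0=4 p1=4 p2=15; velocities now: v0=0 v1=3 v2=0
Collision at t=13/3: particles 1 and 2 swap velocities; positions: p0=4 p1=15 p2=15; velocities now: v0=0 v1=0 v2=3

Answer: 0,1 1,2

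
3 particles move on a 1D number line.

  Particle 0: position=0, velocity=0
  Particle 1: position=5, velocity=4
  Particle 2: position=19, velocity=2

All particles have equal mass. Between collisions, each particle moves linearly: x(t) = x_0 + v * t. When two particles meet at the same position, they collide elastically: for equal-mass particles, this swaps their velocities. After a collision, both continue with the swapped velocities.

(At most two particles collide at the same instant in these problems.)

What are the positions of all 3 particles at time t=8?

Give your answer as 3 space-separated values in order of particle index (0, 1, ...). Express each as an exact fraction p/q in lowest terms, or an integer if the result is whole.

Collision at t=7: particles 1 and 2 swap velocities; positions: p0=0 p1=33 p2=33; velocities now: v0=0 v1=2 v2=4
Advance to t=8 (no further collisions before then); velocities: v0=0 v1=2 v2=4; positions = 0 35 37

Answer: 0 35 37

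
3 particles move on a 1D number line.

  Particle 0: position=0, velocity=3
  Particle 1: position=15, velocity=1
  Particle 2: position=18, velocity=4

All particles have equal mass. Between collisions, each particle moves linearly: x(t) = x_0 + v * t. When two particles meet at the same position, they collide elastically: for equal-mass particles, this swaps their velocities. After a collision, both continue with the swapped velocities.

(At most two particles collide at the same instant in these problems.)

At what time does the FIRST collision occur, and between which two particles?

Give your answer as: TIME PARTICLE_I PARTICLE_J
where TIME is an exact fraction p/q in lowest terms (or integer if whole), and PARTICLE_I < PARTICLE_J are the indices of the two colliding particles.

Pair (0,1): pos 0,15 vel 3,1 -> gap=15, closing at 2/unit, collide at t=15/2
Pair (1,2): pos 15,18 vel 1,4 -> not approaching (rel speed -3 <= 0)
Earliest collision: t=15/2 between 0 and 1

Answer: 15/2 0 1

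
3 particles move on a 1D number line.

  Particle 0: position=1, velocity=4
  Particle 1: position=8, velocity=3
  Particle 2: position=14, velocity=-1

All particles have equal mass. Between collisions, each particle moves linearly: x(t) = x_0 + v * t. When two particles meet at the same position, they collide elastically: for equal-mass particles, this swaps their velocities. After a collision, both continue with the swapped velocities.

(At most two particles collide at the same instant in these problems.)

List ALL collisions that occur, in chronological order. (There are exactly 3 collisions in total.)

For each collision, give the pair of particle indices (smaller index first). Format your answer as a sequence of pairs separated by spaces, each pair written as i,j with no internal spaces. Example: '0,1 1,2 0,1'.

Answer: 1,2 0,1 1,2

Derivation:
Collision at t=3/2: particles 1 and 2 swap velocities; positions: p0=7 p1=25/2 p2=25/2; velocities now: v0=4 v1=-1 v2=3
Collision at t=13/5: particles 0 and 1 swap velocities; positions: p0=57/5 p1=57/5 p2=79/5; velocities now: v0=-1 v1=4 v2=3
Collision at t=7: particles 1 and 2 swap velocities; positions: p0=7 p1=29 p2=29; velocities now: v0=-1 v1=3 v2=4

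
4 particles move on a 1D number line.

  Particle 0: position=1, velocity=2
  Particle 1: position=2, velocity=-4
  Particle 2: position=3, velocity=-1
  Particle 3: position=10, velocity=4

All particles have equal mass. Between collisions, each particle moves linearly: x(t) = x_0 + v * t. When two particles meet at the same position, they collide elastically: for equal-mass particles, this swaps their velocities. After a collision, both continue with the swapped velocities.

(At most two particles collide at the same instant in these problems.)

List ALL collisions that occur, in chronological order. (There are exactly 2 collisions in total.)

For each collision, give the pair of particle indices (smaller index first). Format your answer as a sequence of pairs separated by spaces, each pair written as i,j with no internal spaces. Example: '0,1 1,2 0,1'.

Collision at t=1/6: particles 0 and 1 swap velocities; positions: p0=4/3 p1=4/3 p2=17/6 p3=32/3; velocities now: v0=-4 v1=2 v2=-1 v3=4
Collision at t=2/3: particles 1 and 2 swap velocities; positions: p0=-2/3 p1=7/3 p2=7/3 p3=38/3; velocities now: v0=-4 v1=-1 v2=2 v3=4

Answer: 0,1 1,2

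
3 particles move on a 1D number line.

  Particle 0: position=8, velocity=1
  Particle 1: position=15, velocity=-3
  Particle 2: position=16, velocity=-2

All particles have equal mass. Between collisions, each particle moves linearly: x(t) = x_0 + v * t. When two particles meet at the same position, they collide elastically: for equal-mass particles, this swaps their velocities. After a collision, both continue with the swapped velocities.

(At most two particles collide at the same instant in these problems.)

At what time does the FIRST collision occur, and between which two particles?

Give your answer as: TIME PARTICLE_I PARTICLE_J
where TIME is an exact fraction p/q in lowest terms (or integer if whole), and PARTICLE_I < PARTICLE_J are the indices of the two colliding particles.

Pair (0,1): pos 8,15 vel 1,-3 -> gap=7, closing at 4/unit, collide at t=7/4
Pair (1,2): pos 15,16 vel -3,-2 -> not approaching (rel speed -1 <= 0)
Earliest collision: t=7/4 between 0 and 1

Answer: 7/4 0 1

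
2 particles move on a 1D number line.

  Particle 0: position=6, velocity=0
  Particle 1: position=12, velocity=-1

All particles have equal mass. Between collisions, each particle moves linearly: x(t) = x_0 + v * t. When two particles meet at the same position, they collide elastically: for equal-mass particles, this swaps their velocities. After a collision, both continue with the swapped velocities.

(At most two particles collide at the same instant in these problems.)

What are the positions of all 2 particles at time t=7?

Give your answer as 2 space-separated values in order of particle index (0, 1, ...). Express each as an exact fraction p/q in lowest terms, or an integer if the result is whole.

Answer: 5 6

Derivation:
Collision at t=6: particles 0 and 1 swap velocities; positions: p0=6 p1=6; velocities now: v0=-1 v1=0
Advance to t=7 (no further collisions before then); velocities: v0=-1 v1=0; positions = 5 6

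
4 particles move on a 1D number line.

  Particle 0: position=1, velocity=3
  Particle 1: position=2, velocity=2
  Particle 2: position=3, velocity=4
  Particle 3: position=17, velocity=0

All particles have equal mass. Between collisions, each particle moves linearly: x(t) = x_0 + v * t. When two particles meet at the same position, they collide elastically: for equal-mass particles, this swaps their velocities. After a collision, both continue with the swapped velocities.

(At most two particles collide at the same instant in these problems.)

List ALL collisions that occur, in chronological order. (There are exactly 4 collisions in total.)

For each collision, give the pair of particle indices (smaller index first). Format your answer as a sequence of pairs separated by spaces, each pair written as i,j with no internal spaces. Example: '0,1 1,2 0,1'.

Collision at t=1: particles 0 and 1 swap velocities; positions: p0=4 p1=4 p2=7 p3=17; velocities now: v0=2 v1=3 v2=4 v3=0
Collision at t=7/2: particles 2 and 3 swap velocities; positions: p0=9 p1=23/2 p2=17 p3=17; velocities now: v0=2 v1=3 v2=0 v3=4
Collision at t=16/3: particles 1 and 2 swap velocities; positions: p0=38/3 p1=17 p2=17 p3=73/3; velocities now: v0=2 v1=0 v2=3 v3=4
Collision at t=15/2: particles 0 and 1 swap velocities; positions: p0=17 p1=17 p2=47/2 p3=33; velocities now: v0=0 v1=2 v2=3 v3=4

Answer: 0,1 2,3 1,2 0,1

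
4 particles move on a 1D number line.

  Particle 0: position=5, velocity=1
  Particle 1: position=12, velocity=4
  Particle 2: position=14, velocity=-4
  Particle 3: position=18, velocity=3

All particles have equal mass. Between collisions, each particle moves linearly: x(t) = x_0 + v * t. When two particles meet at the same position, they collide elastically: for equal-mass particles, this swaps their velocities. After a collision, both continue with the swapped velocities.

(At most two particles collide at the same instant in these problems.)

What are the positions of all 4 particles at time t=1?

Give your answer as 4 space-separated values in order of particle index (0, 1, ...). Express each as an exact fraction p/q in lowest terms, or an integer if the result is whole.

Collision at t=1/4: particles 1 and 2 swap velocities; positions: p0=21/4 p1=13 p2=13 p3=75/4; velocities now: v0=1 v1=-4 v2=4 v3=3
Advance to t=1 (no further collisions before then); velocities: v0=1 v1=-4 v2=4 v3=3; positions = 6 10 16 21

Answer: 6 10 16 21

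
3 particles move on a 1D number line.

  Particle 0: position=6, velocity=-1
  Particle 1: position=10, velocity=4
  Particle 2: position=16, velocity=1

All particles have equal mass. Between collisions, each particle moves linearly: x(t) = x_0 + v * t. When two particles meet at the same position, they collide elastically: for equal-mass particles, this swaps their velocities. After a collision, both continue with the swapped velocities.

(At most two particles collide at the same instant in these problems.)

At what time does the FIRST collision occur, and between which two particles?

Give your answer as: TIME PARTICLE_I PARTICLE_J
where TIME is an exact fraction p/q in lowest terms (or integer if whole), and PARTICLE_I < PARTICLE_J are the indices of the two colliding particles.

Answer: 2 1 2

Derivation:
Pair (0,1): pos 6,10 vel -1,4 -> not approaching (rel speed -5 <= 0)
Pair (1,2): pos 10,16 vel 4,1 -> gap=6, closing at 3/unit, collide at t=2
Earliest collision: t=2 between 1 and 2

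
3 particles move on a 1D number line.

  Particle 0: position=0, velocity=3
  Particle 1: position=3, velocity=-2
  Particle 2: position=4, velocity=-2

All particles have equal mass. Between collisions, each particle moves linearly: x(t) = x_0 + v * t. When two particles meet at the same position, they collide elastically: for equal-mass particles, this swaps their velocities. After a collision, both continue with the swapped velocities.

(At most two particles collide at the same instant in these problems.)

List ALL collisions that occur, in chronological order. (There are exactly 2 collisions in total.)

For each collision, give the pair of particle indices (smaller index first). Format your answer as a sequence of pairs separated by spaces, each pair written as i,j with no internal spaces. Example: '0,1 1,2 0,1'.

Collision at t=3/5: particles 0 and 1 swap velocities; positions: p0=9/5 p1=9/5 p2=14/5; velocities now: v0=-2 v1=3 v2=-2
Collision at t=4/5: particles 1 and 2 swap velocities; positions: p0=7/5 p1=12/5 p2=12/5; velocities now: v0=-2 v1=-2 v2=3

Answer: 0,1 1,2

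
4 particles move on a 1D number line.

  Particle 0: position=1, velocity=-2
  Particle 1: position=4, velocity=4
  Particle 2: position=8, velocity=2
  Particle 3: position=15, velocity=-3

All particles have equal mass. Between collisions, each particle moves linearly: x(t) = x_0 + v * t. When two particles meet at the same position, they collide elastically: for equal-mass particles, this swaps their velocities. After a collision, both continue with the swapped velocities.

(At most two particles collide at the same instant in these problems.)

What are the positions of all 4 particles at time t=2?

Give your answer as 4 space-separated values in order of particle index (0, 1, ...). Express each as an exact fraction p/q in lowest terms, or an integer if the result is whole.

Answer: -3 9 12 12

Derivation:
Collision at t=7/5: particles 2 and 3 swap velocities; positions: p0=-9/5 p1=48/5 p2=54/5 p3=54/5; velocities now: v0=-2 v1=4 v2=-3 v3=2
Collision at t=11/7: particles 1 and 2 swap velocities; positions: p0=-15/7 p1=72/7 p2=72/7 p3=78/7; velocities now: v0=-2 v1=-3 v2=4 v3=2
Collision at t=2: particles 2 and 3 swap velocities; positions: p0=-3 p1=9 p2=12 p3=12; velocities now: v0=-2 v1=-3 v2=2 v3=4
Advance to t=2 (no further collisions before then); velocities: v0=-2 v1=-3 v2=2 v3=4; positions = -3 9 12 12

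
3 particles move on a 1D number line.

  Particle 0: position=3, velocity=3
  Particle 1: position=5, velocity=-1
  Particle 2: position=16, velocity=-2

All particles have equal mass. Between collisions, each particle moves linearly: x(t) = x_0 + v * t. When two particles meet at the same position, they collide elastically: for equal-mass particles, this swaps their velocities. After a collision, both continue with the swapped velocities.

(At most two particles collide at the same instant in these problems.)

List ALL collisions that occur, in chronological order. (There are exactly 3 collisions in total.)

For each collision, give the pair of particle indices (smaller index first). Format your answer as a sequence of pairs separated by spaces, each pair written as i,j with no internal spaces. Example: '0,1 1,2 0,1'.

Collision at t=1/2: particles 0 and 1 swap velocities; positions: p0=9/2 p1=9/2 p2=15; velocities now: v0=-1 v1=3 v2=-2
Collision at t=13/5: particles 1 and 2 swap velocities; positions: p0=12/5 p1=54/5 p2=54/5; velocities now: v0=-1 v1=-2 v2=3
Collision at t=11: particles 0 and 1 swap velocities; positions: p0=-6 p1=-6 p2=36; velocities now: v0=-2 v1=-1 v2=3

Answer: 0,1 1,2 0,1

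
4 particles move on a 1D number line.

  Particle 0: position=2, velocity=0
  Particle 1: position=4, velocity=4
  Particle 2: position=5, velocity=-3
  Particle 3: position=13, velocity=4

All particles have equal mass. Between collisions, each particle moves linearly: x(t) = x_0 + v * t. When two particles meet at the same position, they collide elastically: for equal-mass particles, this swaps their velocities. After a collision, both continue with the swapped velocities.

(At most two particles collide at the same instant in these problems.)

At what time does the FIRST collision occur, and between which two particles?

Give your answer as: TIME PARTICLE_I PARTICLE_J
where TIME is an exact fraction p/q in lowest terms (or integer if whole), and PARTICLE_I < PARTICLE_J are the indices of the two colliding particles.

Pair (0,1): pos 2,4 vel 0,4 -> not approaching (rel speed -4 <= 0)
Pair (1,2): pos 4,5 vel 4,-3 -> gap=1, closing at 7/unit, collide at t=1/7
Pair (2,3): pos 5,13 vel -3,4 -> not approaching (rel speed -7 <= 0)
Earliest collision: t=1/7 between 1 and 2

Answer: 1/7 1 2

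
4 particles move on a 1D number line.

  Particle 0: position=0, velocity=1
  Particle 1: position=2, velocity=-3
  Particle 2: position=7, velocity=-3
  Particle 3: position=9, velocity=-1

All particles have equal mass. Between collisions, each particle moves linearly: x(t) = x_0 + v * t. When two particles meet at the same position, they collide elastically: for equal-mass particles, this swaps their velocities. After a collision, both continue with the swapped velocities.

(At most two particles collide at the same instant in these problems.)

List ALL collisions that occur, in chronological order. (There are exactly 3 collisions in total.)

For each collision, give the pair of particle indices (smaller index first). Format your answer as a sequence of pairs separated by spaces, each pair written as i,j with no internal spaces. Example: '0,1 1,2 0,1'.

Answer: 0,1 1,2 2,3

Derivation:
Collision at t=1/2: particles 0 and 1 swap velocities; positions: p0=1/2 p1=1/2 p2=11/2 p3=17/2; velocities now: v0=-3 v1=1 v2=-3 v3=-1
Collision at t=7/4: particles 1 and 2 swap velocities; positions: p0=-13/4 p1=7/4 p2=7/4 p3=29/4; velocities now: v0=-3 v1=-3 v2=1 v3=-1
Collision at t=9/2: particles 2 and 3 swap velocities; positions: p0=-23/2 p1=-13/2 p2=9/2 p3=9/2; velocities now: v0=-3 v1=-3 v2=-1 v3=1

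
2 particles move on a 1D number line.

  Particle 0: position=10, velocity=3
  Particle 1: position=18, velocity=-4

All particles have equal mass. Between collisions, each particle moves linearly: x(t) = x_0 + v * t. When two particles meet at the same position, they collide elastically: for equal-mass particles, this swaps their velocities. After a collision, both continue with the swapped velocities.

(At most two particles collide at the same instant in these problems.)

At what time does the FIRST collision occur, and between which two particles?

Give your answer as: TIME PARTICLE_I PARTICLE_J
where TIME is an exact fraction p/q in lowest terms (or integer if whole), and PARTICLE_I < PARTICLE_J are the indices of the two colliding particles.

Pair (0,1): pos 10,18 vel 3,-4 -> gap=8, closing at 7/unit, collide at t=8/7
Earliest collision: t=8/7 between 0 and 1

Answer: 8/7 0 1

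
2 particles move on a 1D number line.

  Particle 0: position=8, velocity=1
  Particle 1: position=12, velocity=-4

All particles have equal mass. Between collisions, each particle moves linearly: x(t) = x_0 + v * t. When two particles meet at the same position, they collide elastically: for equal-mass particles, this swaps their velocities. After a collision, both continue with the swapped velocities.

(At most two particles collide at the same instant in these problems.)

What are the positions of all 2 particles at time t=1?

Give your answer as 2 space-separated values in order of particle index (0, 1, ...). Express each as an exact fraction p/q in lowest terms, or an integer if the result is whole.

Answer: 8 9

Derivation:
Collision at t=4/5: particles 0 and 1 swap velocities; positions: p0=44/5 p1=44/5; velocities now: v0=-4 v1=1
Advance to t=1 (no further collisions before then); velocities: v0=-4 v1=1; positions = 8 9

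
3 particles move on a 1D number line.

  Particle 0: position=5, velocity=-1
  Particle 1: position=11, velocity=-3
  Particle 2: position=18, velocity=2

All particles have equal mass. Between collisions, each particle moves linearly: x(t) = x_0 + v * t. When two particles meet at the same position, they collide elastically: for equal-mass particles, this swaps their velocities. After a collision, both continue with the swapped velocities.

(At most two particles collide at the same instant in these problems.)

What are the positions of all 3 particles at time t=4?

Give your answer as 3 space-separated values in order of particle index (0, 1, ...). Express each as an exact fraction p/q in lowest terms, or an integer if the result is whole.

Answer: -1 1 26

Derivation:
Collision at t=3: particles 0 and 1 swap velocities; positions: p0=2 p1=2 p2=24; velocities now: v0=-3 v1=-1 v2=2
Advance to t=4 (no further collisions before then); velocities: v0=-3 v1=-1 v2=2; positions = -1 1 26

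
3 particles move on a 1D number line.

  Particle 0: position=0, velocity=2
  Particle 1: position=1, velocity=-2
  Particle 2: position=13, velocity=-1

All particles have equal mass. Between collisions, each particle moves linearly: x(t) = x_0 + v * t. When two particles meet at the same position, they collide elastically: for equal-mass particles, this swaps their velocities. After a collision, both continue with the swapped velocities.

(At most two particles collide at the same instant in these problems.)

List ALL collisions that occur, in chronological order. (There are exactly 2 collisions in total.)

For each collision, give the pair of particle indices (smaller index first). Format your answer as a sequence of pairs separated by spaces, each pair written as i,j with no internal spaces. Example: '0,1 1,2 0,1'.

Collision at t=1/4: particles 0 and 1 swap velocities; positions: p0=1/2 p1=1/2 p2=51/4; velocities now: v0=-2 v1=2 v2=-1
Collision at t=13/3: particles 1 and 2 swap velocities; positions: p0=-23/3 p1=26/3 p2=26/3; velocities now: v0=-2 v1=-1 v2=2

Answer: 0,1 1,2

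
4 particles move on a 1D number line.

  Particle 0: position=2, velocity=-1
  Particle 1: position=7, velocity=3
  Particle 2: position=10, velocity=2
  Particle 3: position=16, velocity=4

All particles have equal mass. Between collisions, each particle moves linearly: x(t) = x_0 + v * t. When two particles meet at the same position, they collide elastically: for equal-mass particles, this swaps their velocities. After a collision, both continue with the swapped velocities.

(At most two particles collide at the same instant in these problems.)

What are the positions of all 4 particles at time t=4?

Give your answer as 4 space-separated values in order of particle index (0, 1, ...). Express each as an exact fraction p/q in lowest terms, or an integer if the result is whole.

Answer: -2 18 19 32

Derivation:
Collision at t=3: particles 1 and 2 swap velocities; positions: p0=-1 p1=16 p2=16 p3=28; velocities now: v0=-1 v1=2 v2=3 v3=4
Advance to t=4 (no further collisions before then); velocities: v0=-1 v1=2 v2=3 v3=4; positions = -2 18 19 32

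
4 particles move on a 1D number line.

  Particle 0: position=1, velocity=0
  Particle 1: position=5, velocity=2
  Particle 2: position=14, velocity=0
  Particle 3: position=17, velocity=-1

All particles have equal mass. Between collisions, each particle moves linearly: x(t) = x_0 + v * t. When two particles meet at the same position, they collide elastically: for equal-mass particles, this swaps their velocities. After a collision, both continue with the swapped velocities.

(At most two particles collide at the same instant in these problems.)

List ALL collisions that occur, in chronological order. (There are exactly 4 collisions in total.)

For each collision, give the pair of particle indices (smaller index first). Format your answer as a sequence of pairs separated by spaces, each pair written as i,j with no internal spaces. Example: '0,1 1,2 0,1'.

Collision at t=3: particles 2 and 3 swap velocities; positions: p0=1 p1=11 p2=14 p3=14; velocities now: v0=0 v1=2 v2=-1 v3=0
Collision at t=4: particles 1 and 2 swap velocities; positions: p0=1 p1=13 p2=13 p3=14; velocities now: v0=0 v1=-1 v2=2 v3=0
Collision at t=9/2: particles 2 and 3 swap velocities; positions: p0=1 p1=25/2 p2=14 p3=14; velocities now: v0=0 v1=-1 v2=0 v3=2
Collision at t=16: particles 0 and 1 swap velocities; positions: p0=1 p1=1 p2=14 p3=37; velocities now: v0=-1 v1=0 v2=0 v3=2

Answer: 2,3 1,2 2,3 0,1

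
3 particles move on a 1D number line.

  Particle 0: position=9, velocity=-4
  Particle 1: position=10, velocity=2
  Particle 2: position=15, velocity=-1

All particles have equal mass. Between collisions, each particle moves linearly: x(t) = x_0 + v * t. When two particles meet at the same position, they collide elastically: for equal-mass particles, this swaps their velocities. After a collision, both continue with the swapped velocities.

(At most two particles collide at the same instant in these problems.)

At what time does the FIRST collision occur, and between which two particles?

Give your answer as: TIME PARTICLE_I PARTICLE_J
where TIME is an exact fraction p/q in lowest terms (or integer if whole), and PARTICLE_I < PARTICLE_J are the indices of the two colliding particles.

Answer: 5/3 1 2

Derivation:
Pair (0,1): pos 9,10 vel -4,2 -> not approaching (rel speed -6 <= 0)
Pair (1,2): pos 10,15 vel 2,-1 -> gap=5, closing at 3/unit, collide at t=5/3
Earliest collision: t=5/3 between 1 and 2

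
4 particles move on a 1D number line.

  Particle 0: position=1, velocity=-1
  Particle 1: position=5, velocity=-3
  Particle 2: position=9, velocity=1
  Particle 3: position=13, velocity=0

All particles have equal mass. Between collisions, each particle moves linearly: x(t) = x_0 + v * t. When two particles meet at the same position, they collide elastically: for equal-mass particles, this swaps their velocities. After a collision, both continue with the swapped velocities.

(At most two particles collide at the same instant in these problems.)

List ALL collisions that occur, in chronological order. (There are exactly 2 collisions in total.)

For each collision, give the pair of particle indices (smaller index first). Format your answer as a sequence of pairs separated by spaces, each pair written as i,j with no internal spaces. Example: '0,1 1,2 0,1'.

Answer: 0,1 2,3

Derivation:
Collision at t=2: particles 0 and 1 swap velocities; positions: p0=-1 p1=-1 p2=11 p3=13; velocities now: v0=-3 v1=-1 v2=1 v3=0
Collision at t=4: particles 2 and 3 swap velocities; positions: p0=-7 p1=-3 p2=13 p3=13; velocities now: v0=-3 v1=-1 v2=0 v3=1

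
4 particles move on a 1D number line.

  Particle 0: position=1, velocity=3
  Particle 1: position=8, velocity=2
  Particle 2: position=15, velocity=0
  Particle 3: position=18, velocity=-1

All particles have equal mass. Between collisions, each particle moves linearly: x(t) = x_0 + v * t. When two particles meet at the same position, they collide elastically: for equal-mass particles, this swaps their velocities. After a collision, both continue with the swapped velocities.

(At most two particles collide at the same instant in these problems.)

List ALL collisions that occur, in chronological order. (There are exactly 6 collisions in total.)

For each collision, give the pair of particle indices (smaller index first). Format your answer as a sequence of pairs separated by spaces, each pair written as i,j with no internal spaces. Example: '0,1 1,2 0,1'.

Answer: 2,3 1,2 2,3 0,1 1,2 2,3

Derivation:
Collision at t=3: particles 2 and 3 swap velocities; positions: p0=10 p1=14 p2=15 p3=15; velocities now: v0=3 v1=2 v2=-1 v3=0
Collision at t=10/3: particles 1 and 2 swap velocities; positions: p0=11 p1=44/3 p2=44/3 p3=15; velocities now: v0=3 v1=-1 v2=2 v3=0
Collision at t=7/2: particles 2 and 3 swap velocities; positions: p0=23/2 p1=29/2 p2=15 p3=15; velocities now: v0=3 v1=-1 v2=0 v3=2
Collision at t=17/4: particles 0 and 1 swap velocities; positions: p0=55/4 p1=55/4 p2=15 p3=33/2; velocities now: v0=-1 v1=3 v2=0 v3=2
Collision at t=14/3: particles 1 and 2 swap velocities; positions: p0=40/3 p1=15 p2=15 p3=52/3; velocities now: v0=-1 v1=0 v2=3 v3=2
Collision at t=7: particles 2 and 3 swap velocities; positions: p0=11 p1=15 p2=22 p3=22; velocities now: v0=-1 v1=0 v2=2 v3=3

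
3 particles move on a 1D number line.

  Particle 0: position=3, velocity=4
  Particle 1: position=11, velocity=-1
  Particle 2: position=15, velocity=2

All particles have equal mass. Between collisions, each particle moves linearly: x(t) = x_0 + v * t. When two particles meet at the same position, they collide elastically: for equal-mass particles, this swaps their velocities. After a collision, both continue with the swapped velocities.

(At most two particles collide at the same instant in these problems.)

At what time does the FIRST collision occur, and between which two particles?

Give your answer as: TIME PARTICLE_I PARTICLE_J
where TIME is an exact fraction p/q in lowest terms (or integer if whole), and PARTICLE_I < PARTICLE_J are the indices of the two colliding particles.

Pair (0,1): pos 3,11 vel 4,-1 -> gap=8, closing at 5/unit, collide at t=8/5
Pair (1,2): pos 11,15 vel -1,2 -> not approaching (rel speed -3 <= 0)
Earliest collision: t=8/5 between 0 and 1

Answer: 8/5 0 1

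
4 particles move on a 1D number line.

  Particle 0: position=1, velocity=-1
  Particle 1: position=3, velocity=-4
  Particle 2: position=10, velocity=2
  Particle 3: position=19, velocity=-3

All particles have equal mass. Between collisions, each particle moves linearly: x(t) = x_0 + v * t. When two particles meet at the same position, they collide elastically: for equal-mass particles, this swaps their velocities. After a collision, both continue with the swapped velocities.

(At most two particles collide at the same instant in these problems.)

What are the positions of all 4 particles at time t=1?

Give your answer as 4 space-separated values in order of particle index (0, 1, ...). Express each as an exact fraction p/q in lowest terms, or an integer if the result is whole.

Collision at t=2/3: particles 0 and 1 swap velocities; positions: p0=1/3 p1=1/3 p2=34/3 p3=17; velocities now: v0=-4 v1=-1 v2=2 v3=-3
Advance to t=1 (no further collisions before then); velocities: v0=-4 v1=-1 v2=2 v3=-3; positions = -1 0 12 16

Answer: -1 0 12 16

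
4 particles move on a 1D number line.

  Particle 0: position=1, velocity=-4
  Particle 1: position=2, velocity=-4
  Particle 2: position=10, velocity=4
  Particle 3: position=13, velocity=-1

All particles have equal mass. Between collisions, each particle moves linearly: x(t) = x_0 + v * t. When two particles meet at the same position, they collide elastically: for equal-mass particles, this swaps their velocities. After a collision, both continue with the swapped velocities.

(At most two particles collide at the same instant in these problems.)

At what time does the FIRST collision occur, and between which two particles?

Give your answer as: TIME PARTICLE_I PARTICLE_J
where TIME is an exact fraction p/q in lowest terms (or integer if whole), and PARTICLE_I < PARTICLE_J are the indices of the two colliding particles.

Pair (0,1): pos 1,2 vel -4,-4 -> not approaching (rel speed 0 <= 0)
Pair (1,2): pos 2,10 vel -4,4 -> not approaching (rel speed -8 <= 0)
Pair (2,3): pos 10,13 vel 4,-1 -> gap=3, closing at 5/unit, collide at t=3/5
Earliest collision: t=3/5 between 2 and 3

Answer: 3/5 2 3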